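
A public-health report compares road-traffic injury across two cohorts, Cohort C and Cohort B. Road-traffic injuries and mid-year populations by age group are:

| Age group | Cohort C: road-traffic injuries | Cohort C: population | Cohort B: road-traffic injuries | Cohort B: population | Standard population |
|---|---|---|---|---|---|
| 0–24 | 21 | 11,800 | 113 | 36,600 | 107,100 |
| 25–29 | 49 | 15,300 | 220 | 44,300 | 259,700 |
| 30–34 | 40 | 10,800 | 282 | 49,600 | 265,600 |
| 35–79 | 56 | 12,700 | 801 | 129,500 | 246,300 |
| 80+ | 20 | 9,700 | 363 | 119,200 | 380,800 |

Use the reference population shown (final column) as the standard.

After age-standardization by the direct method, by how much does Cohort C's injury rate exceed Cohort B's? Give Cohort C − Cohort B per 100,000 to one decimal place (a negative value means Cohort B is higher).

Age-specific rates per 100,000 for Cohort C: 177.97, 320.26, 370.37, 440.94, 206.19.
For Cohort B: 308.74, 496.61, 568.55, 618.53, 304.53.
Standard total = 1,259,500; weights = 0.0850, 0.2062, 0.2109, 0.1956, 0.3023.
Cohort C: 0.0850×177.97 + 0.2062×320.26 + 0.2109×370.37 + 0.1956×440.94 + 0.3023×206.19 = 307.8385 per 100,000.
Cohort B: 0.0850×308.74 + 0.2062×496.61 + 0.2109×568.55 + 0.1956×618.53 + 0.3023×304.53 = 461.5746 per 100,000.
Difference = 307.8385 − 461.5746 = -153.7361.

-153.7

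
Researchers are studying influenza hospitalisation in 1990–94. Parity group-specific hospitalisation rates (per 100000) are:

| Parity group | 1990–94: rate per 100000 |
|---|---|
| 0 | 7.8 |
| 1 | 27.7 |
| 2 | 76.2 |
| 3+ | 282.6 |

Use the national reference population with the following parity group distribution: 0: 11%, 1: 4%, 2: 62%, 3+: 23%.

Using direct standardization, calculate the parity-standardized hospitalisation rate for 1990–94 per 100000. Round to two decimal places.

114.21

Standard weights: 0.11, 0.04, 0.62, 0.23.
Standardized rate: 0.1100×7.8 + 0.0400×27.7 + 0.6200×76.2 + 0.2300×282.6 = 114.2080 per 100000.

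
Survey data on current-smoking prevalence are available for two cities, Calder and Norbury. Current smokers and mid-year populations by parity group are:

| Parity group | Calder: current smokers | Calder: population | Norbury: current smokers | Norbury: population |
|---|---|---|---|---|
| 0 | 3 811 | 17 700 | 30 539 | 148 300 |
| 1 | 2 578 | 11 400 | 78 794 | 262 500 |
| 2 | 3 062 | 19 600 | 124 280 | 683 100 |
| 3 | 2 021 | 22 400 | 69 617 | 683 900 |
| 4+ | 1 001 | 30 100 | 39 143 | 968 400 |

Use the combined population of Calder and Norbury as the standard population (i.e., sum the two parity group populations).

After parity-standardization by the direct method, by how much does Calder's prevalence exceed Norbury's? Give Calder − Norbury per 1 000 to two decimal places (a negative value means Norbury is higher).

Parity-specific rates per 1 000 for Calder: 215.311, 226.140, 156.224, 90.223, 33.256.
For Norbury: 205.927, 300.168, 181.935, 101.794, 40.420.
Combined standard total = 2 847 400; weights = 0.0583, 0.0962, 0.2468, 0.2481, 0.3507.
Calder: 0.0583×215.311 + 0.0962×226.140 + 0.2468×156.224 + 0.2481×90.223 + 0.3507×33.256 = 106.9014 per 1 000.
Norbury: 0.0583×205.927 + 0.0962×300.168 + 0.2468×181.935 + 0.2481×101.794 + 0.3507×40.420 = 125.2028 per 1 000.
Difference = 106.9014 − 125.2028 = -18.3015.

-18.30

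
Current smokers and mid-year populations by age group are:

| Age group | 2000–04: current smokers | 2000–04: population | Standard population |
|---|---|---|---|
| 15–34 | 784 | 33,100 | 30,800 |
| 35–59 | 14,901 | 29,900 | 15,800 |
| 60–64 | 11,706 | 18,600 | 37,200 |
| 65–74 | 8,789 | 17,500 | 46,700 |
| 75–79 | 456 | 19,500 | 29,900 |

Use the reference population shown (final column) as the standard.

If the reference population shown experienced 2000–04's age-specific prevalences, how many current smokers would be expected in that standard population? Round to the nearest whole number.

56169

Age-specific rates per 1,000 for 2000–04: 23.686, 498.361, 629.355, 502.229, 23.385.
Expected current smokers = Σ (standard pop × age-specific rate ÷ 1,000)
= 30,800×23.686/1,000 + 15,800×498.361/1,000 + 37,200×629.355/1,000 + 46,700×502.229/1,000 + 29,900×23.385/1,000
= 729.52 + 7874.11 + 23412.00 + 23454.07 + 699.20 = 56168.90.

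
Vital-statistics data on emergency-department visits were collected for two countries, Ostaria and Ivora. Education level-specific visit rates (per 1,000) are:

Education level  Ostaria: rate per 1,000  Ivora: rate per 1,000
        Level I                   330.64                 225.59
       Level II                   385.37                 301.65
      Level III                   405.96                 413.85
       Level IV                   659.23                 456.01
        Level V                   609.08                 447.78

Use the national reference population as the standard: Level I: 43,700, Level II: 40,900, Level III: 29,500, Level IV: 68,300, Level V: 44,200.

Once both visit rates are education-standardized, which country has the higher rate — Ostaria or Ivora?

Standard total = 226,600; weights = 0.1929, 0.1805, 0.1302, 0.3014, 0.1951.
Ostaria: 0.1929×330.64 + 0.1805×385.37 + 0.1302×405.96 + 0.3014×659.23 + 0.1951×609.08 = 503.6768 per 1,000.
Ivora: 0.1929×225.59 + 0.1805×301.65 + 0.1302×413.85 + 0.3014×456.01 + 0.1951×447.78 = 376.6183 per 1,000.

Ostaria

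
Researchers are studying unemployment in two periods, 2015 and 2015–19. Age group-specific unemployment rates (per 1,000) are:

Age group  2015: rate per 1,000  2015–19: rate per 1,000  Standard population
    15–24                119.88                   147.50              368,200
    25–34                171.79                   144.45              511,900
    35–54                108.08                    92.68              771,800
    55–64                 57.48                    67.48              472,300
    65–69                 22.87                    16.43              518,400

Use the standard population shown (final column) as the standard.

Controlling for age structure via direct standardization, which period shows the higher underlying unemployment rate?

2015

Standard total = 2,642,600; weights = 0.1393, 0.1937, 0.2921, 0.1787, 0.1962.
2015: 0.1393×119.88 + 0.1937×171.79 + 0.2921×108.08 + 0.1787×57.48 + 0.1962×22.87 = 96.3062 per 1,000.
2015–19: 0.1393×147.50 + 0.1937×144.45 + 0.2921×92.68 + 0.1787×67.48 + 0.1962×16.43 = 90.8847 per 1,000.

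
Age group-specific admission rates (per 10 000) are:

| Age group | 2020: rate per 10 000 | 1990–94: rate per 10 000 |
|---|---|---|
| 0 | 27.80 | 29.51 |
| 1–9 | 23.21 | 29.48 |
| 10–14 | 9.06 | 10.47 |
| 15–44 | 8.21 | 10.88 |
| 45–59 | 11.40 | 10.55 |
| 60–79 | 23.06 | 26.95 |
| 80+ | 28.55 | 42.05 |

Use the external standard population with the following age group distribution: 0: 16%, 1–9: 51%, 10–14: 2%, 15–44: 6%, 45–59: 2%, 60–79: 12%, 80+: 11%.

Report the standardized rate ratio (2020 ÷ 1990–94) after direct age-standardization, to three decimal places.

Standard weights: 0.16, 0.51, 0.02, 0.06, 0.02, 0.12, 0.11.
2020: 0.1600×27.80 + 0.5100×23.21 + 0.0200×9.06 + 0.0600×8.21 + 0.0200×11.40 + 0.1200×23.06 + 0.1100×28.55 = 23.0946 per 10 000.
1990–94: 0.1600×29.51 + 0.5100×29.48 + 0.0200×10.47 + 0.0600×10.88 + 0.0200×10.55 + 0.1200×26.95 + 0.1100×42.05 = 28.6891 per 10 000.
Ratio = 23.0946 ÷ 28.6891 = 0.80500.

0.805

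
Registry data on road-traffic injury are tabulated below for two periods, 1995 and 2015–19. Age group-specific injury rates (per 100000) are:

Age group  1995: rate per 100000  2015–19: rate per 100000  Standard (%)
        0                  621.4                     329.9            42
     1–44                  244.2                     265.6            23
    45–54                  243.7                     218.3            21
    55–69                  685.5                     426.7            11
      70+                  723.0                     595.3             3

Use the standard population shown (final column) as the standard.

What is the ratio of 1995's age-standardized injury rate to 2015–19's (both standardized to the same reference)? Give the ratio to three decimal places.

1.500

Standard weights: 0.42, 0.23, 0.21, 0.11, 0.03.
1995: 0.4200×621.4 + 0.2300×244.2 + 0.2100×243.7 + 0.1100×685.5 + 0.0300×723.0 = 465.4260 per 100000.
2015–19: 0.4200×329.9 + 0.2300×265.6 + 0.2100×218.3 + 0.1100×426.7 + 0.0300×595.3 = 310.2850 per 100000.
Ratio = 465.4260 ÷ 310.2850 = 1.50000.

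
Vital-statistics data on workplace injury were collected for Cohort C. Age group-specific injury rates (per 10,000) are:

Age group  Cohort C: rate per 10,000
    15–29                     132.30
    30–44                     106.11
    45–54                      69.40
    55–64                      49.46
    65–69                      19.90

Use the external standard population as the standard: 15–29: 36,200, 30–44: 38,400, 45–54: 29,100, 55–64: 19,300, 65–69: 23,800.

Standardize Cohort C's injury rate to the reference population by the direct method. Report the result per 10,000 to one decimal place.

83.9

Standard total = 146,800; weights = 0.2466, 0.2616, 0.1982, 0.1315, 0.1621.
Standardized rate: 0.2466×132.30 + 0.2616×106.11 + 0.1982×69.40 + 0.1315×49.46 + 0.1621×19.90 = 83.8666 per 10,000.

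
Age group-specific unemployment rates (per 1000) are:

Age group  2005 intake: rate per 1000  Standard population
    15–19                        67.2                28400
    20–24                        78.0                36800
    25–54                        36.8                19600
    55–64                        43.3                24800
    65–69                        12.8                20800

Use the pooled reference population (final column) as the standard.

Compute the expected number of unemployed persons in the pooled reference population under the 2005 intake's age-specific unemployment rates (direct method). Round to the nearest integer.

Expected unemployed persons = Σ (standard pop × age-specific rate ÷ 1000)
= 28400×67.2/1000 + 36800×78.0/1000 + 19600×36.8/1000 + 24800×43.3/1000 + 20800×12.8/1000
= 1908.48 + 2870.40 + 721.28 + 1073.84 + 266.24 = 6840.24.

6840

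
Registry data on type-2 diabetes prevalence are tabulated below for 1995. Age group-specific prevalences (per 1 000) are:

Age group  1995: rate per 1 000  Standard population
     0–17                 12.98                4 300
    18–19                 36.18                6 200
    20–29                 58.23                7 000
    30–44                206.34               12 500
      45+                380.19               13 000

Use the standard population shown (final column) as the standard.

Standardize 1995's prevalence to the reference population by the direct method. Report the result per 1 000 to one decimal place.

Standard total = 43 000; weights = 0.1000, 0.1442, 0.1628, 0.2907, 0.3023.
Standardized rate: 0.1000×12.98 + 0.1442×36.18 + 0.1628×58.23 + 0.2907×206.34 + 0.3023×380.19 = 190.9177 per 1 000.

190.9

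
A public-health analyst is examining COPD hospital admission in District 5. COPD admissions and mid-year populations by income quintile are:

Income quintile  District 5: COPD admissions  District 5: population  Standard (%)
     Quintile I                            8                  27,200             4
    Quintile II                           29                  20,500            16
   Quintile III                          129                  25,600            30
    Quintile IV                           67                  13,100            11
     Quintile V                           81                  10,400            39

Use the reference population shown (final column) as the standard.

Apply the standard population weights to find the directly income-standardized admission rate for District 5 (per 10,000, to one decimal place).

Income-specific rates per 10,000 for District 5: 2.94, 14.15, 50.39, 51.15, 77.88.
Standard weights: 0.04, 0.16, 0.30, 0.11, 0.39.
Standardized rate: 0.0400×2.94 + 0.1600×14.15 + 0.3000×50.39 + 0.1100×51.15 + 0.3900×77.88 = 53.4992 per 10,000.

53.5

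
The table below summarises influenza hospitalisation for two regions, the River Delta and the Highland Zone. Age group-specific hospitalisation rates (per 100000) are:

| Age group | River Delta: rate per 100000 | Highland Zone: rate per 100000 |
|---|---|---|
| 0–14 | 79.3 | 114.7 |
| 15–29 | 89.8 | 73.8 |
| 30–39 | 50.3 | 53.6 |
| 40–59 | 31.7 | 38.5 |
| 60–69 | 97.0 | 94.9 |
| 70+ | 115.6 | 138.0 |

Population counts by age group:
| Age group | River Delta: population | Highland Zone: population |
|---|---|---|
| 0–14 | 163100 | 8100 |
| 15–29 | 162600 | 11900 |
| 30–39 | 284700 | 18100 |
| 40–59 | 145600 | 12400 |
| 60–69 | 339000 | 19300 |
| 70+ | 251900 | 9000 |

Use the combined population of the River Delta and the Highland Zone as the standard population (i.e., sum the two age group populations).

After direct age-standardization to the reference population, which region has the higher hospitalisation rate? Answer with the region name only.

Highland Zone

Combined standard total = 1425700; weights = 0.1201, 0.1224, 0.2124, 0.1108, 0.2513, 0.1830.
The River Delta: 0.1201×79.3 + 0.1224×89.8 + 0.2124×50.3 + 0.1108×31.7 + 0.2513×97.0 + 0.1830×115.6 = 80.2419 per 100000.
The Highland Zone: 0.1201×114.7 + 0.1224×73.8 + 0.2124×53.6 + 0.1108×38.5 + 0.2513×94.9 + 0.1830×138.0 = 87.5603 per 100000.
The crude rates (80.54 vs 80.31) would put the River Delta higher, but that reflects its age composition; once standardized to a common age structure, the Highland Zone has the higher underlying rate.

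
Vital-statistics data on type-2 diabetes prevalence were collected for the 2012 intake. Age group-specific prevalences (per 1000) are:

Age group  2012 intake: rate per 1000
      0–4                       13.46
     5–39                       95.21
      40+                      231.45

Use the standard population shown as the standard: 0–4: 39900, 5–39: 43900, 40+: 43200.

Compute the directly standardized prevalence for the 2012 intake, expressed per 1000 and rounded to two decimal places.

115.87

Standard total = 127000; weights = 0.3142, 0.3457, 0.3402.
Standardized rate: 0.3142×13.46 + 0.3457×95.21 + 0.3402×231.45 = 115.8694 per 1000.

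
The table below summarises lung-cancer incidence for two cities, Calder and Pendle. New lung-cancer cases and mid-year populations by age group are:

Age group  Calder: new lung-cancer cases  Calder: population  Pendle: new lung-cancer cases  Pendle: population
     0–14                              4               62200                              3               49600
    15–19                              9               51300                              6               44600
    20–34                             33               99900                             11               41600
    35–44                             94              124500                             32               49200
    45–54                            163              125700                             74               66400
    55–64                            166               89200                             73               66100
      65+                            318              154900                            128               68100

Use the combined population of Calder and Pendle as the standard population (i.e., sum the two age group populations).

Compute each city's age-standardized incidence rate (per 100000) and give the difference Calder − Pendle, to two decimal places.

Age-specific rates per 100000 for Calder: 6.43, 17.54, 33.03, 75.50, 129.67, 186.10, 205.29.
For Pendle: 6.05, 13.45, 26.44, 65.04, 111.45, 110.44, 187.96.
Combined standard total = 1093300; weights = 0.1023, 0.0877, 0.1294, 0.1589, 0.1757, 0.1420, 0.2040.
Calder: 0.1023×6.43 + 0.0877×17.54 + 0.1294×33.03 + 0.1589×75.50 + 0.1757×129.67 + 0.1420×186.10 + 0.2040×205.29 = 109.5603 per 100000.
Pendle: 0.1023×6.05 + 0.0877×13.45 + 0.1294×26.44 + 0.1589×65.04 + 0.1757×111.45 + 0.1420×110.44 + 0.2040×187.96 = 89.1614 per 100000.
Difference = 109.5603 − 89.1614 = 20.3989.

20.40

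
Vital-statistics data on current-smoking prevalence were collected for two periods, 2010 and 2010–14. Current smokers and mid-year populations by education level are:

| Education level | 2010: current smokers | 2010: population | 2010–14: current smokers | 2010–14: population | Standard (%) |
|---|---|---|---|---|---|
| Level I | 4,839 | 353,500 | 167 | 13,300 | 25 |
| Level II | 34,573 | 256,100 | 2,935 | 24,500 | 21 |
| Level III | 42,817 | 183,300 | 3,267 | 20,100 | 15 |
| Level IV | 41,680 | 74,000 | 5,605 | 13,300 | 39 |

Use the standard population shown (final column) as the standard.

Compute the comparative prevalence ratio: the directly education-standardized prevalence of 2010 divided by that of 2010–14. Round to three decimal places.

Education-specific rates per 1,000 for 2010: 13.689, 134.998, 233.590, 563.243.
For 2010–14: 12.556, 119.796, 162.537, 421.429.
Standard weights: 0.25, 0.21, 0.15, 0.39.
2010: 0.2500×13.689 + 0.2100×134.998 + 0.1500×233.590 + 0.3900×563.243 = 286.4751 per 1,000.
2010–14: 0.2500×12.556 + 0.2100×119.796 + 0.1500×162.537 + 0.3900×421.429 = 217.0340 per 1,000.
Ratio = 286.4751 ÷ 217.0340 = 1.31996.

1.320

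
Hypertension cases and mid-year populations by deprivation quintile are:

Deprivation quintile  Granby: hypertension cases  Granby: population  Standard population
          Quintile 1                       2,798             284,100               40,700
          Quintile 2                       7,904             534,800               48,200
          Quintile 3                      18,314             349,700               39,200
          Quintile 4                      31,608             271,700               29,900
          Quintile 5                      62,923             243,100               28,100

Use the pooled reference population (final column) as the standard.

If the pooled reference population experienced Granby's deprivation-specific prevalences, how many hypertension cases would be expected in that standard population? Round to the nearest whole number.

13918

Deprivation-specific rates per 1,000 for Granby: 9.849, 14.779, 52.371, 116.334, 258.836.
Expected hypertension cases = Σ (standard pop × deprivation-specific rate ÷ 1,000)
= 40,700×9.849/1,000 + 48,200×14.779/1,000 + 39,200×52.371/1,000 + 29,900×116.334/1,000 + 28,100×258.836/1,000
= 400.84 + 712.36 + 2052.93 + 3478.39 + 7273.29 = 13917.81.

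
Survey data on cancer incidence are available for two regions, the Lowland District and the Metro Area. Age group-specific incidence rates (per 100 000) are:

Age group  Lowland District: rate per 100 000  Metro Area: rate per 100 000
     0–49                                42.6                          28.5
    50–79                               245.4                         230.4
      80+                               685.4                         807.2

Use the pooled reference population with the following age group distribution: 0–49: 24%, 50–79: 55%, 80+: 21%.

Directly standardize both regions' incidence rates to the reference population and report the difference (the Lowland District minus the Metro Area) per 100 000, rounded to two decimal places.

Standard weights: 0.24, 0.55, 0.21.
The Lowland District: 0.2400×42.6 + 0.5500×245.4 + 0.2100×685.4 = 289.1280 per 100 000.
The Metro Area: 0.2400×28.5 + 0.5500×230.4 + 0.2100×807.2 = 303.0720 per 100 000.
Difference = 289.1280 − 303.0720 = -13.9440.

-13.94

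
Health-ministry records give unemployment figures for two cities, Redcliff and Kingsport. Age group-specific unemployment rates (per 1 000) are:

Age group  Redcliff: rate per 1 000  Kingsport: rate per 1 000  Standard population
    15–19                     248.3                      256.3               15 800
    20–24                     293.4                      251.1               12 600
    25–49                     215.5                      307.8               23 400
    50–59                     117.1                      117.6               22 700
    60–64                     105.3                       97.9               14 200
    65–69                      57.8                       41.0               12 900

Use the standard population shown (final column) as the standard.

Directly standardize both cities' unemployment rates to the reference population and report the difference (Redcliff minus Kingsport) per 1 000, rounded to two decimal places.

-14.20

Standard total = 101 600; weights = 0.1555, 0.1240, 0.2303, 0.2234, 0.1398, 0.1270.
Redcliff: 0.1555×248.3 + 0.1240×293.4 + 0.2303×215.5 + 0.2234×117.1 + 0.1398×105.3 + 0.1270×57.8 = 172.8517 per 1 000.
Kingsport: 0.1555×256.3 + 0.1240×251.1 + 0.2303×307.8 + 0.2234×117.6 + 0.1398×97.9 + 0.1270×41.0 = 187.0524 per 1 000.
Difference = 172.8517 − 187.0524 = -14.2007.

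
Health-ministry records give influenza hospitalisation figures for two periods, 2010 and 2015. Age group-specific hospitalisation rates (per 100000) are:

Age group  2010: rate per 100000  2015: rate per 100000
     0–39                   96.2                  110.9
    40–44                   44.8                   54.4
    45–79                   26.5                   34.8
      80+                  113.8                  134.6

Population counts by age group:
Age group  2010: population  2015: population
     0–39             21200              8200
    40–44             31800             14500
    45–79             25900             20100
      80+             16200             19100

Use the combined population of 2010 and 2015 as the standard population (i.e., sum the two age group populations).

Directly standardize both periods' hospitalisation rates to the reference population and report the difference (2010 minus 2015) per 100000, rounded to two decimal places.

Combined standard total = 157000; weights = 0.1873, 0.2949, 0.2930, 0.2248.
2010: 0.1873×96.2 + 0.2949×44.8 + 0.2930×26.5 + 0.2248×113.8 = 64.5775 per 100000.
2015: 0.1873×110.9 + 0.2949×54.4 + 0.2930×34.8 + 0.2248×134.6 = 77.2698 per 100000.
Difference = 64.5775 − 77.2698 = -12.6924.

-12.69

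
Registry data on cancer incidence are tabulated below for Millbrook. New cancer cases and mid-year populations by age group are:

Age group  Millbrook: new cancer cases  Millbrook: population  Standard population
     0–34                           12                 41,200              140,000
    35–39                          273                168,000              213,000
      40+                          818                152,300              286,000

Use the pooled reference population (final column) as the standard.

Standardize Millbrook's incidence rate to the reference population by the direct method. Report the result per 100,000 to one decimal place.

300.9

Age-specific rates per 100,000 for Millbrook: 29.13, 162.50, 537.10.
Standard total = 639,000; weights = 0.2191, 0.3333, 0.4476.
Standardized rate: 0.2191×29.13 + 0.3333×162.50 + 0.4476×537.10 = 300.9392 per 100,000.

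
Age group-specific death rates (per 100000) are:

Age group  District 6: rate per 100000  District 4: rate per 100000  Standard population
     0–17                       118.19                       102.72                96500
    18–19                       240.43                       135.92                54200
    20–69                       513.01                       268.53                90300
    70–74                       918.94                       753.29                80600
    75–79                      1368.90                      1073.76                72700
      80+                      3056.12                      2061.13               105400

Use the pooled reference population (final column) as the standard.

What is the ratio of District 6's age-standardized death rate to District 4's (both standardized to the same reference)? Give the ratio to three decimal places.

Standard total = 499700; weights = 0.1931, 0.1085, 0.1807, 0.1613, 0.1455, 0.2109.
District 6: 0.1931×118.19 + 0.1085×240.43 + 0.1807×513.01 + 0.1613×918.94 + 0.1455×1368.90 + 0.2109×3056.12 = 1133.6043 per 100000.
District 4: 0.1931×102.72 + 0.1085×135.92 + 0.1807×268.53 + 0.1613×753.29 + 0.1455×1073.76 + 0.2109×2061.13 = 795.5738 per 100000.
Ratio = 1133.6043 ÷ 795.5738 = 1.42489.

1.425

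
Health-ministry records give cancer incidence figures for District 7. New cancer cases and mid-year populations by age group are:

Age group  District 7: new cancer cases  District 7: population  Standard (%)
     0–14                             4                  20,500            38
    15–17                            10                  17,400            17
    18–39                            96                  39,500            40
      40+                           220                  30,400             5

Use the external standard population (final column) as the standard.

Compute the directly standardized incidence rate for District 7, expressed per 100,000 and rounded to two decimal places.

Age-specific rates per 100,000 for District 7: 19.51, 57.47, 243.04, 723.68.
Standard weights: 0.38, 0.17, 0.40, 0.05.
Standardized rate: 0.3800×19.51 + 0.1700×57.47 + 0.4000×243.04 + 0.0500×723.68 = 150.5841 per 100,000.

150.58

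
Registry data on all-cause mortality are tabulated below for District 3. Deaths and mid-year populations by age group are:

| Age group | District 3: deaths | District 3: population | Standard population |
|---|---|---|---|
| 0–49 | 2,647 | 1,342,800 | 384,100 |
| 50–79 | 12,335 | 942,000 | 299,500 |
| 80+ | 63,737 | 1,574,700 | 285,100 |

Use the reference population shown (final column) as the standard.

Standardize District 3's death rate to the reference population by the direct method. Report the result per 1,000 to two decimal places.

16.74

Age-specific rates per 1,000 for District 3: 1.971, 13.094, 40.476.
Standard total = 968,700; weights = 0.3965, 0.3092, 0.2943.
Standardized rate: 0.3965×1.971 + 0.3092×13.094 + 0.2943×40.476 = 16.7426 per 1,000.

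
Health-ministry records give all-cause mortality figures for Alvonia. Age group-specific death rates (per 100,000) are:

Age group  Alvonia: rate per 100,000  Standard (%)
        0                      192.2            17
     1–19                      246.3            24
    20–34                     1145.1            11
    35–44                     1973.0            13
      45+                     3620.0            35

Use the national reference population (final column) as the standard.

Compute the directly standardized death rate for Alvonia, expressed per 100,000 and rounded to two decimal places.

1741.24

Standard weights: 0.17, 0.24, 0.11, 0.13, 0.35.
Standardized rate: 0.1700×192.2 + 0.2400×246.3 + 0.1100×1145.1 + 0.1300×1973.0 + 0.3500×3620.0 = 1741.2370 per 100,000.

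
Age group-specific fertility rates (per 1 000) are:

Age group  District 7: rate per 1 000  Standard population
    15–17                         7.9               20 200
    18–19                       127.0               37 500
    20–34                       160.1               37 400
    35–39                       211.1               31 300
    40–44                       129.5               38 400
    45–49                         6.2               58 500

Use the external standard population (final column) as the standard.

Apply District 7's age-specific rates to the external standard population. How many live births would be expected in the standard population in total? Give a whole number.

22853

Expected live births = Σ (standard pop × age-specific rate ÷ 1 000)
= 20 200×7.9/1 000 + 37 500×127.0/1 000 + 37 400×160.1/1 000 + 31 300×211.1/1 000 + 38 400×129.5/1 000 + 58 500×6.2/1 000
= 159.58 + 4762.50 + 5987.74 + 6607.43 + 4972.80 + 362.70 = 22852.75.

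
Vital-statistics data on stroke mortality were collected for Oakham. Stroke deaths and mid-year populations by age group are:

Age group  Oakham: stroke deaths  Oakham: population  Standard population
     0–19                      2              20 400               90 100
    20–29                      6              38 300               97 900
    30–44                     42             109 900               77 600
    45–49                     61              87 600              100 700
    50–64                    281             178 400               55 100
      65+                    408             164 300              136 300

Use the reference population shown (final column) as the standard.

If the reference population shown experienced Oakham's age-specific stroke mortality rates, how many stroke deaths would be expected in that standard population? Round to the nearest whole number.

Age-specific rates per 100 000 for Oakham: 9.80, 15.67, 38.22, 69.63, 157.51, 248.33.
Expected stroke deaths = Σ (standard pop × age-specific rate ÷ 100 000)
= 90 100×9.80/100 000 + 97 900×15.67/100 000 + 77 600×38.22/100 000 + 100 700×69.63/100 000 + 55 100×157.51/100 000 + 136 300×248.33/100 000
= 8.83 + 15.34 + 29.66 + 70.12 + 86.79 + 338.47 = 549.21.

549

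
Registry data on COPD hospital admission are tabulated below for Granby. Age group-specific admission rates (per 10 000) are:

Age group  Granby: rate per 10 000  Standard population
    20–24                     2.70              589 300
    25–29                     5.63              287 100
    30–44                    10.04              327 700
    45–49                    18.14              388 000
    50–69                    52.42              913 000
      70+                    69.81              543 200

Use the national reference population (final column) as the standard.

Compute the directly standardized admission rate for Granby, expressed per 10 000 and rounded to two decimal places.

Standard total = 3 048 300; weights = 0.1933, 0.0942, 0.1075, 0.1273, 0.2995, 0.1782.
Standardized rate: 0.1933×2.70 + 0.0942×5.63 + 0.1075×10.04 + 0.1273×18.14 + 0.2995×52.42 + 0.1782×69.81 = 32.5808 per 10 000.

32.58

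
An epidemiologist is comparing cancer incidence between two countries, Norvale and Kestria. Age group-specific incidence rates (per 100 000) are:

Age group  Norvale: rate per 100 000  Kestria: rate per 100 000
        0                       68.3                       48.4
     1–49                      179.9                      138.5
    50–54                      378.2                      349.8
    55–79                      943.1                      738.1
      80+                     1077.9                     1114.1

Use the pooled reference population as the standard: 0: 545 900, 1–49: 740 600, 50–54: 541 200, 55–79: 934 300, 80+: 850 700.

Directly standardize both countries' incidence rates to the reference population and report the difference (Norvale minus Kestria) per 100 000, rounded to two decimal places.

60.24

Standard total = 3 612 700; weights = 0.1511, 0.2050, 0.1498, 0.2586, 0.2355.
Norvale: 0.1511×68.3 + 0.2050×179.9 + 0.1498×378.2 + 0.2586×943.1 + 0.2355×1077.9 = 601.5746 per 100 000.
Kestria: 0.1511×48.4 + 0.2050×138.5 + 0.1498×349.8 + 0.2586×738.1 + 0.2355×1114.1 = 541.3342 per 100 000.
Difference = 601.5746 − 541.3342 = 60.2404.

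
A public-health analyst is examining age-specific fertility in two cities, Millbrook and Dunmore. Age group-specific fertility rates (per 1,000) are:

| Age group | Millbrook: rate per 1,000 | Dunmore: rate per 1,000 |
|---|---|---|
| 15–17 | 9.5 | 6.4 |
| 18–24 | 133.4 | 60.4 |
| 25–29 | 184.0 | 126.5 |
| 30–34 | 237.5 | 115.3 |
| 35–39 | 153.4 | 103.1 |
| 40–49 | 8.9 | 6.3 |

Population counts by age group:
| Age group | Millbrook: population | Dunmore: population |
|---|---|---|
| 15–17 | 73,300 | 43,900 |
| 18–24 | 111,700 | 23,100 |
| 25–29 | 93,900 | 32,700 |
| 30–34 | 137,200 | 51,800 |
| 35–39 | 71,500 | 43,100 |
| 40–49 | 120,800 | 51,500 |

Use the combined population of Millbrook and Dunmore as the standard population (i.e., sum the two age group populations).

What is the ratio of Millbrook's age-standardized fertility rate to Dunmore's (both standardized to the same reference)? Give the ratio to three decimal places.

Combined standard total = 854,500; weights = 0.1372, 0.1578, 0.1482, 0.2212, 0.1341, 0.2016.
Millbrook: 0.1372×9.5 + 0.1578×133.4 + 0.1482×184.0 + 0.2212×237.5 + 0.1341×153.4 + 0.2016×8.9 = 124.5064 per 1,000.
Dunmore: 0.1372×6.4 + 0.1578×60.4 + 0.1482×126.5 + 0.2212×115.3 + 0.1341×103.1 + 0.2016×6.3 = 69.7476 per 1,000.
Ratio = 124.5064 ÷ 69.7476 = 1.78510.

1.785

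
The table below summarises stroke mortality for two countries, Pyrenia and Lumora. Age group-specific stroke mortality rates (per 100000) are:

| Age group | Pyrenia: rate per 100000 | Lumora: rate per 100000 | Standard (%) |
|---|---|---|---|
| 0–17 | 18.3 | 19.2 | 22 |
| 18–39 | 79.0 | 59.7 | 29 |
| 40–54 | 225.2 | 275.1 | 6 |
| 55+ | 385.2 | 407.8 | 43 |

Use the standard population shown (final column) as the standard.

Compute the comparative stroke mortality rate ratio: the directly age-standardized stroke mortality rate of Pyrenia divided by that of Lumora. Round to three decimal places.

0.966

Standard weights: 0.22, 0.29, 0.06, 0.43.
Pyrenia: 0.2200×18.3 + 0.2900×79.0 + 0.0600×225.2 + 0.4300×385.2 = 206.0840 per 100000.
Lumora: 0.2200×19.2 + 0.2900×59.7 + 0.0600×275.1 + 0.4300×407.8 = 213.3970 per 100000.
Ratio = 206.0840 ÷ 213.3970 = 0.96573.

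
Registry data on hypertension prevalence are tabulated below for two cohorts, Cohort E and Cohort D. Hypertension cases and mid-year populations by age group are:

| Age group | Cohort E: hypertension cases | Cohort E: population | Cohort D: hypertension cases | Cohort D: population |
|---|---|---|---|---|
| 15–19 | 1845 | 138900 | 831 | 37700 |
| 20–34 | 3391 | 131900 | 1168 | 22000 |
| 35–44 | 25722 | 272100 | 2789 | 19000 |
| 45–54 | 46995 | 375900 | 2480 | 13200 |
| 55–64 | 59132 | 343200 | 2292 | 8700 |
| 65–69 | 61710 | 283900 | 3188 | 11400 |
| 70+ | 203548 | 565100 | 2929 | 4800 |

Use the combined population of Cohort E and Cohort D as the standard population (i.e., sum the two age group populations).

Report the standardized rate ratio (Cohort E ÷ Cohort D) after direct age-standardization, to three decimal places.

Age-specific rates per 1000 for Cohort E: 13.283, 25.709, 94.531, 125.020, 172.296, 217.365, 360.198.
For Cohort D: 22.042, 53.091, 146.789, 187.879, 263.448, 279.649, 610.208.
Combined standard total = 2227800; weights = 0.0793, 0.0691, 0.1307, 0.1747, 0.1580, 0.1326, 0.2558.
Cohort E: 0.0793×13.283 + 0.0691×25.709 + 0.1307×94.531 + 0.1747×125.020 + 0.1580×172.296 + 0.1326×217.365 + 0.2558×360.198 = 185.1879 per 1000.
Cohort D: 0.0793×22.042 + 0.0691×53.091 + 0.1307×146.789 + 0.1747×187.879 + 0.1580×263.448 + 0.1326×279.649 + 0.2558×610.208 = 292.1910 per 1000.
Ratio = 185.1879 ÷ 292.1910 = 0.63379.

0.634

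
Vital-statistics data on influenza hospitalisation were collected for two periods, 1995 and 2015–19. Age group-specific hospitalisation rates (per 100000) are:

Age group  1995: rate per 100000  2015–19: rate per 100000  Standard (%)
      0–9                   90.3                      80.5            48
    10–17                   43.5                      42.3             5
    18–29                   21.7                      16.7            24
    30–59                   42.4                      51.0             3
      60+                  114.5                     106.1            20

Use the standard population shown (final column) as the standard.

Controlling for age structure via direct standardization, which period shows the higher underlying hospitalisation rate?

1995

Standard weights: 0.48, 0.05, 0.24, 0.03, 0.20.
1995: 0.4800×90.3 + 0.0500×43.5 + 0.2400×21.7 + 0.0300×42.4 + 0.2000×114.5 = 74.8990 per 100000.
2015–19: 0.4800×80.5 + 0.0500×42.3 + 0.2400×16.7 + 0.0300×51.0 + 0.2000×106.1 = 67.5130 per 100000.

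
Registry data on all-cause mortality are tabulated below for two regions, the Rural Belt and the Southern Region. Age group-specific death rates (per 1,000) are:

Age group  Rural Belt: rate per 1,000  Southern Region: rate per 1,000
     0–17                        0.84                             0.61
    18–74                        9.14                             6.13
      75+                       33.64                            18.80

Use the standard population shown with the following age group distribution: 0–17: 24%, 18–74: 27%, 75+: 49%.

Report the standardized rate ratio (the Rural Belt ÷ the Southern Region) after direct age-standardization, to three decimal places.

Standard weights: 0.24, 0.27, 0.49.
The Rural Belt: 0.2400×0.84 + 0.2700×9.14 + 0.4900×33.64 = 19.1530 per 1,000.
The Southern Region: 0.2400×0.61 + 0.2700×6.13 + 0.4900×18.80 = 11.0135 per 1,000.
Ratio = 19.1530 ÷ 11.0135 = 1.73905.

1.739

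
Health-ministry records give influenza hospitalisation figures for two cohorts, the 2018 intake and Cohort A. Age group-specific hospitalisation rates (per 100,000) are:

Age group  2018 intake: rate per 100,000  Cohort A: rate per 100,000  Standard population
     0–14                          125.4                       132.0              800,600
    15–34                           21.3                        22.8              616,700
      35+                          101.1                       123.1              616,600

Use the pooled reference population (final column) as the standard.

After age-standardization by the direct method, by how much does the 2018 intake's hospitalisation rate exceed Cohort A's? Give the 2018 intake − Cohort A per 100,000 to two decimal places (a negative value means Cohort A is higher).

Standard total = 2,033,900; weights = 0.3936, 0.3032, 0.3032.
The 2018 intake: 0.3936×125.4 + 0.3032×21.3 + 0.3032×101.1 = 86.4690 per 100,000.
Cohort A: 0.3936×132.0 + 0.3032×22.8 + 0.3032×123.1 = 96.1913 per 100,000.
Difference = 86.4690 − 96.1913 = -9.7223.

-9.72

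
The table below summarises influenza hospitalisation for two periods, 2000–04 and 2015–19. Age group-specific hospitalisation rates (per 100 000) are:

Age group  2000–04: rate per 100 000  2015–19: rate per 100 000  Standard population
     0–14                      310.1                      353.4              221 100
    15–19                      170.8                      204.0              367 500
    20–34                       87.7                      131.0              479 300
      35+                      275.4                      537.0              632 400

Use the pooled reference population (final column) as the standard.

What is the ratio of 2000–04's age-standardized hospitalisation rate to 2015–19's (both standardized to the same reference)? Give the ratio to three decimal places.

Standard total = 1 700 300; weights = 0.1300, 0.2161, 0.2819, 0.3719.
2000–04: 0.1300×310.1 + 0.2161×170.8 + 0.2819×87.7 + 0.3719×275.4 = 204.3932 per 100 000.
2015–19: 0.1300×353.4 + 0.2161×204.0 + 0.2819×131.0 + 0.3719×537.0 = 326.7034 per 100 000.
Ratio = 204.3932 ÷ 326.7034 = 0.62562.

0.626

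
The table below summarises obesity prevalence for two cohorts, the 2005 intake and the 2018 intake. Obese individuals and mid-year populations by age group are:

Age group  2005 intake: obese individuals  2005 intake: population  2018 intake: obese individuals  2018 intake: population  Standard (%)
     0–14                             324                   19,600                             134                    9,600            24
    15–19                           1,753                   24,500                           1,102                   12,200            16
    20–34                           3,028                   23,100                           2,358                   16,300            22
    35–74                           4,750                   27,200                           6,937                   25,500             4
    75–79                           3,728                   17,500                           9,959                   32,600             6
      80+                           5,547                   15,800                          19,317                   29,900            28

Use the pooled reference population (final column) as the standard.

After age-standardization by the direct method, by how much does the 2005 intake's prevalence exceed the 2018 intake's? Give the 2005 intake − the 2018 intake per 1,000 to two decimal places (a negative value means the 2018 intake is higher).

-97.41

Age-specific rates per 1,000 for the 2005 intake: 16.531, 71.551, 131.082, 174.632, 213.029, 351.076.
For the 2018 intake: 13.958, 90.328, 144.663, 272.039, 305.491, 646.054.
Standard weights: 0.24, 0.16, 0.22, 0.04, 0.06, 0.28.
The 2005 intake: 0.2400×16.531 + 0.1600×71.551 + 0.2200×131.082 + 0.0400×174.632 + 0.0600×213.029 + 0.2800×351.076 = 162.3219 per 1,000.
The 2018 intake: 0.2400×13.958 + 0.1600×90.328 + 0.2200×144.663 + 0.0400×272.039 + 0.0600×305.491 + 0.2800×646.054 = 259.7342 per 1,000.
Difference = 162.3219 − 259.7342 = -97.4123.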